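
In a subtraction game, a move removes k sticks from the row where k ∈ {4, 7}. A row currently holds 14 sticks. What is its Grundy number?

Compute g(0), g(1), … for moves {4, 7}:
g(0) = mex{} = 0
g(1) = mex{} = 0
g(2) = mex{} = 0
g(3) = mex{} = 0
g(4) = mex{0} = 1
g(5) = mex{0} = 1
g(6) = mex{0} = 1
g(7) = mex{0} = 1
g(8) = mex{0,1} = 2
g(9) = mex{0,1} = 2
g(10) = mex{0,1} = 2
g(11) = mex{1} = 0
g(12) = mex{1,2} = 0
g(13) = mex{1,2} = 0
g(14) = mex{1,2} = 0
So g(14) = 0.

0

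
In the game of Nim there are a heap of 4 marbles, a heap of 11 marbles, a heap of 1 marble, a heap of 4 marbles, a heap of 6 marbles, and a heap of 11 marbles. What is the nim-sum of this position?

7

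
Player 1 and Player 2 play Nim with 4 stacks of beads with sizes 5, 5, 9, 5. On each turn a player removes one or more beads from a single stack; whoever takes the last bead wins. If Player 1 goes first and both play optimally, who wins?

Compute the nim-sum pairwise:
5 ^ 5 = 0
0 ^ 9 = 9
9 ^ 5 = 12
The nim-sum is 12 ≠ 0, so this is an N-position: the player to move can win; Player 1 has a winning move.

Player 1 wins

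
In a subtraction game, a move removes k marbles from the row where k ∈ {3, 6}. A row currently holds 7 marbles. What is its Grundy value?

2

Build the Grundy sequence with g(k) = mex{g(k−s) : s ∈ {3, 6}, s ≤ k}:
g(0) = mex{} = 0
g(1) = mex{} = 0
g(2) = mex{} = 0
g(3) = mex{0} = 1
g(4) = mex{0} = 1
g(5) = mex{0} = 1
g(6) = mex{0,1} = 2
g(7) = mex{0,1} = 2
So g(7) = 2.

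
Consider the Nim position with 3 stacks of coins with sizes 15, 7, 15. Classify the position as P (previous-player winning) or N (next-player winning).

N-position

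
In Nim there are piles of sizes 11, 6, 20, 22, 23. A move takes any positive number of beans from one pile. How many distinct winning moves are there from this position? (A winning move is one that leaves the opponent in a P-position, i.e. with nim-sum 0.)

3

Nim-sum: 11 ⊕ 6 ⊕ 20 ⊕ 22 ⊕ 23 = 24.
The overall nim-sum is X = 24. A pile of size p has a winning move iff p XOR X < p (reduce it to p XOR X).
  11: 11 XOR 24 = 19 ≥ 11 — no move.
  6: 6 XOR 24 = 30 ≥ 6 — no move.
  20: 20 XOR 24 = 12 < 20 — winning move (to 12).
  22: 22 XOR 24 = 14 < 22 — winning move (to 14).
  23: 23 XOR 24 = 15 < 23 — winning move (to 15).
That gives 3 winning moves.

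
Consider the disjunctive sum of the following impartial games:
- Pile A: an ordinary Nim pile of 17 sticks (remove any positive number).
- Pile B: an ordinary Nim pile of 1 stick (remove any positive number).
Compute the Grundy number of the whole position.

Pile A is a plain Nim pile of size 17, so its Grundy value is 17.
Pile B is a plain Nim pile of size 1, so its Grundy value is 1.
The value of a disjunctive sum is the nim-sum of the parts.
Combined value = 17 XOR 1 = 16.

16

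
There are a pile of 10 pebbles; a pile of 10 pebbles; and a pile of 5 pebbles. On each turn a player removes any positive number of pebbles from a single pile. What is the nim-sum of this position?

5

Nim-sum: 10 ^ 10 ^ 5 = 5.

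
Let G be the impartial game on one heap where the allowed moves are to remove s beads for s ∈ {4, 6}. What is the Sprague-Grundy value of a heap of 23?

Compute g(0), g(1), … for moves {4, 6}:
k:     0  1  2  3  4  5  6  7  8  9 10 11 12 13 14 15 16 17 18 19 20 21 22 23
g(k):  0  0  0  0  1  1  1  1  2  2  0  0  0  0  1  1  1  1  2  2  0  0  0  0
So g(23) = 0.

0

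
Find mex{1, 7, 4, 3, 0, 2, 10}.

The values 0, 1, 2, 3, 4 are all present; 5 is the first non-negative integer missing from the set.

5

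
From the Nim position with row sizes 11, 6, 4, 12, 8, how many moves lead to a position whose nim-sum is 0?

Compute the nim-sum pairwise:
11 XOR 6 = 13
13 XOR 4 = 9
9 XOR 12 = 5
5 XOR 8 = 13
The overall nim-sum is X = 13. A row of size p has a winning move iff p XOR X < p (reduce it to p XOR X).
  11: 11 XOR 13 = 6 < 11 — winning move (to 6).
  6: 6 XOR 13 = 11 ≥ 6 — no move.
  4: 4 XOR 13 = 9 ≥ 4 — no move.
  12: 12 XOR 13 = 1 < 12 — winning move (to 1).
  8: 8 XOR 13 = 5 < 8 — winning move (to 5).
That gives 3 winning moves.

3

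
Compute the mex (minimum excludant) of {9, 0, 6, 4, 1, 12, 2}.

3

The values 0, 1, 2 are all present; 3 is the first non-negative integer missing from the set.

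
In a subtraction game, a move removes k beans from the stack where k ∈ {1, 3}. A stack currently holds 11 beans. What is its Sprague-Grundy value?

1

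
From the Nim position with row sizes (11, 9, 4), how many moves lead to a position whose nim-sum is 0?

1

Compute the nim-sum pairwise:
11 ⊕ 9 = 2
2 ⊕ 4 = 6
The overall nim-sum is X = 6. A row of size p has a winning move iff p XOR X < p (reduce it to p XOR X).
  11: 11 XOR 6 = 13 ≥ 11 — no move.
  9: 9 XOR 6 = 15 ≥ 9 — no move.
  4: 4 XOR 6 = 2 < 4 — winning move (to 2).
That gives 1 winning move.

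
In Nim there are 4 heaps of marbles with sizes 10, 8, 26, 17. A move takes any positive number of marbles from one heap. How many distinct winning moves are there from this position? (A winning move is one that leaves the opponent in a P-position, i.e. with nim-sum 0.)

Write each in binary and XOR column by column:
  01010  (10)
  01000  (8)
  11010  (26)
  10001  (17)
  -----
  01001  (9)
The overall nim-sum is X = 9. A heap of size p has a winning move iff p XOR X < p (reduce it to p XOR X).
  10: 10 XOR 9 = 3 < 10 — winning move (to 3).
  8: 8 XOR 9 = 1 < 8 — winning move (to 1).
  26: 26 XOR 9 = 19 < 26 — winning move (to 19).
  17: 17 XOR 9 = 24 ≥ 17 — no move.
That gives 3 winning moves.

3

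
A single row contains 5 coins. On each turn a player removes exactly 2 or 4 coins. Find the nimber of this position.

2

Grundy values for subtraction set {2, 4}:
k:     0  1  2  3  4  5
g(k):  0  0  1  1  2  2
So g(5) = 2.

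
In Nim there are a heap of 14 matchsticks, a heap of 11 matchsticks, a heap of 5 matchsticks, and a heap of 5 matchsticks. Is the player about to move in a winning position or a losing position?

Winning position

Bitwise XOR of the heap sizes:
  1110  (14)
  1011  (11)
  0101  (5)
  0101  (5)
  ----
  0101  (5)
The nim-sum is 5 ≠ 0, so this is an N-position: the player to move can win.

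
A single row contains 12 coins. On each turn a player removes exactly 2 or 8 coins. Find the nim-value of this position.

1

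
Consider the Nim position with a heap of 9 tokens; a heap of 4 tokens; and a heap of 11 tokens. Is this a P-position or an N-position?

N-position

Nim-sum: 9 ⊕ 4 ⊕ 11 = 6.
The nim-sum is 6 ≠ 0, so this is an N-position: the player to move can win.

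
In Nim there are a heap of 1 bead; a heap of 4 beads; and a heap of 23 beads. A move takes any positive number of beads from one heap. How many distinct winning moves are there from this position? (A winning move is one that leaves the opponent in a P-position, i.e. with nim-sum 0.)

Compute the nim-sum pairwise:
1 ⊕ 4 = 5
5 ⊕ 23 = 18
The overall nim-sum is X = 18. A heap of size p has a winning move iff p XOR X < p (reduce it to p XOR X).
  1: 1 XOR 18 = 19 ≥ 1 — no move.
  4: 4 XOR 18 = 22 ≥ 4 — no move.
  23: 23 XOR 18 = 5 < 23 — winning move (to 5).
That gives 1 winning move.

1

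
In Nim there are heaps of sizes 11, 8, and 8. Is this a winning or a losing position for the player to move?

Nim-sum: 11 XOR 8 XOR 8 = 11.
The nim-sum is 11 ≠ 0, so this is an N-position: the player to move can win.

Winning position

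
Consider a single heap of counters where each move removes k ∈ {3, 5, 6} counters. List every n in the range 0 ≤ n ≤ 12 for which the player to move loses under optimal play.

0, 1, 2, 9, 10, 11

Compute g(0), g(1), … for moves {3, 5, 6}:
k:     0  1  2  3  4  5  6  7  8  9 10 11 12
g(k):  0  0  0  1  1  1  2  2  2  0  0  0  1
The P-positions (g = 0) in 0..12 are 0, 1, 2, 9, 10, 11.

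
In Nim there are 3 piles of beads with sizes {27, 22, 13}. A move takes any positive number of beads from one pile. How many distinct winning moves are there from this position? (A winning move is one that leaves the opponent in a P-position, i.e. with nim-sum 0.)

Compute the nim-sum pairwise:
27 XOR 22 = 13
13 XOR 13 = 0
The nim-sum is already 0, so every move leaves a nonzero nim-sum — there are no winning moves.

0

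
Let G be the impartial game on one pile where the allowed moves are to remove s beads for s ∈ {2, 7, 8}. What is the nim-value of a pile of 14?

0

Grundy values for subtraction set {2, 7, 8}:
g(0) = mex{} = 0
g(1) = mex{} = 0
g(2) = mex{0} = 1
g(3) = mex{0} = 1
g(4) = mex{1} = 0
g(5) = mex{1} = 0
g(6) = mex{0} = 1
g(7) = mex{0} = 1
g(8) = mex{0,1} = 2
g(9) = mex{0,1} = 2
g(10) = mex{1,2} = 0
g(11) = mex{0,1,2} = 3
g(12) = mex{0} = 1
g(13) = mex{0,1,3} = 2
g(14) = mex{1} = 0
So g(14) = 0.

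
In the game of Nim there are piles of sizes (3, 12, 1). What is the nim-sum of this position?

Bitwise XOR of the heap sizes:
  0011  (3)
  1100  (12)
  0001  (1)
  ----
  1110  (14)

14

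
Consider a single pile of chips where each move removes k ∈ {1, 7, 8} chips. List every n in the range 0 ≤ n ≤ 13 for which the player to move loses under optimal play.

Compute g(0), g(1), … for moves {1, 7, 8}:
k:     0  1  2  3  4  5  6  7  8  9 10 11 12 13
g(k):  0  1  0  1  0  1  0  1  2  3  2  3  2  3
The P-positions (g = 0) in 0..13 are 0, 2, 4, 6.

0, 2, 4, 6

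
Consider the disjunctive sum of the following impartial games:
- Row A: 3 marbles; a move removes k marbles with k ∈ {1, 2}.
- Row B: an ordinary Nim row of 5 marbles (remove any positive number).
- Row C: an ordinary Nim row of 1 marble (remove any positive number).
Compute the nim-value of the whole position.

4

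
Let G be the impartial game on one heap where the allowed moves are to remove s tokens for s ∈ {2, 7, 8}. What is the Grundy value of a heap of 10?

0

Grundy values for subtraction set {2, 7, 8}:
g(0) = mex{} = 0
g(1) = mex{} = 0
g(2) = mex{0} = 1
g(3) = mex{0} = 1
g(4) = mex{1} = 0
g(5) = mex{1} = 0
g(6) = mex{0} = 1
g(7) = mex{0} = 1
g(8) = mex{0,1} = 2
g(9) = mex{0,1} = 2
g(10) = mex{1,2} = 0
So g(10) = 0.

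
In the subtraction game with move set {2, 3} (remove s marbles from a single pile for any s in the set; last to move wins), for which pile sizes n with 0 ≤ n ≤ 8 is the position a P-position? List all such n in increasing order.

Compute g(0), g(1), … for moves {2, 3}:
k:     0  1  2  3  4  5  6  7  8
g(k):  0  0  1  1  2  0  0  1  1
The P-positions (g = 0) in 0..8 are 0, 1, 5, 6.

0, 1, 5, 6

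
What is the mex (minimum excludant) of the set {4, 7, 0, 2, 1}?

The values 0, 1, 2 are all present; 3 is the first non-negative integer missing from the set.

3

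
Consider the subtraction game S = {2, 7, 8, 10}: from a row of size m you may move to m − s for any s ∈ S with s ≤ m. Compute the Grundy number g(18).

1

Compute g(0), g(1), … for moves {2, 7, 8, 10}:
k:     0  1  2  3  4  5  6  7  8  9 10 11 12 13 14 15 16 17 18
g(k):  0  0  1  1  0  0  1  1  2  2  3  3  2  2  3  3  0  0  1
So g(18) = 1.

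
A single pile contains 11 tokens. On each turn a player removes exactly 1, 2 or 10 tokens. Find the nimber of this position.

2

Grundy values for subtraction set {1, 2, 10}:
k:     0  1  2  3  4  5  6  7  8  9 10 11
g(k):  0  1  2  0  1  2  0  1  2  0  1  2
So g(11) = 2.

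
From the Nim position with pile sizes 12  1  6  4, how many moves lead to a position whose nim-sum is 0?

1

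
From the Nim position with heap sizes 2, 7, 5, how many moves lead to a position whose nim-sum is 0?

0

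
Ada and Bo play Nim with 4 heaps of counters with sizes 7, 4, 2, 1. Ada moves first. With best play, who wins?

Bo wins

Compute the nim-sum pairwise:
7 XOR 4 = 3
3 XOR 2 = 1
1 XOR 1 = 0
The nim-sum is 0, so this is a P-position: the player to move is in a losing position under optimal play; Ada is about to move from it and so loses — Bo wins.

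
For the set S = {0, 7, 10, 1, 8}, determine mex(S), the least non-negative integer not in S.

2

The values 0, 1 are all present; 2 is the first non-negative integer missing from the set.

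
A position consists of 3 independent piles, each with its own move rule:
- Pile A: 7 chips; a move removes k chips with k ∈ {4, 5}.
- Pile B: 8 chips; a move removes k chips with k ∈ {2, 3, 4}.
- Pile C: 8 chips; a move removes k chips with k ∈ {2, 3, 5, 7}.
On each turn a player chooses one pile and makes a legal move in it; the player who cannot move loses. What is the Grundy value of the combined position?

4

Grundy values for pile A (subtraction set {4, 5}):
k:     0  1  2  3  4  5  6  7
g(k):  0  0  0  0  1  1  1  1
So g(7) = 1.
Build the Grundy sequence for pile B with g(k) = mex{g(k−s) : s ∈ {2, 3, 4}, s ≤ k}:
k:     0  1  2  3  4  5  6  7  8
g(k):  0  0  1  1  2  2  0  0  1
So g(8) = 1.
For pile C, compute g(0), g(1), … with moves {2, 3, 5, 7}:
k:     0  1  2  3  4  5  6  7  8
g(k):  0  0  1  1  2  2  3  3  4
So g(8) = 4.
The value of a disjunctive sum is the nim-sum of the parts.
Combined value = 1 ⊕ 1 ⊕ 4 = 4.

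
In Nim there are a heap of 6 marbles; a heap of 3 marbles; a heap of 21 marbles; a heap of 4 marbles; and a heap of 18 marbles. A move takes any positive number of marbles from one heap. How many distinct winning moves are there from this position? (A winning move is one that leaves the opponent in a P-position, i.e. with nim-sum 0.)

Compute the nim-sum pairwise:
6 ⊕ 3 = 5
5 ⊕ 21 = 16
16 ⊕ 4 = 20
20 ⊕ 18 = 6
The overall nim-sum is X = 6. A heap of size p has a winning move iff p XOR X < p (reduce it to p XOR X).
  6: 6 XOR 6 = 0 < 6 — winning move (to 0).
  3: 3 XOR 6 = 5 ≥ 3 — no move.
  21: 21 XOR 6 = 19 < 21 — winning move (to 19).
  4: 4 XOR 6 = 2 < 4 — winning move (to 2).
  18: 18 XOR 6 = 20 ≥ 18 — no move.
That gives 3 winning moves.

3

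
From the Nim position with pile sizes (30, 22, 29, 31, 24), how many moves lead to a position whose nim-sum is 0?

5

Compute the nim-sum pairwise:
30 XOR 22 = 8
8 XOR 29 = 21
21 XOR 31 = 10
10 XOR 24 = 18
The overall nim-sum is X = 18. A pile of size p has a winning move iff p XOR X < p (reduce it to p XOR X).
  30: 30 XOR 18 = 12 < 30 — winning move (to 12).
  22: 22 XOR 18 = 4 < 22 — winning move (to 4).
  29: 29 XOR 18 = 15 < 29 — winning move (to 15).
  31: 31 XOR 18 = 13 < 31 — winning move (to 13).
  24: 24 XOR 18 = 10 < 24 — winning move (to 10).
That gives 5 winning moves.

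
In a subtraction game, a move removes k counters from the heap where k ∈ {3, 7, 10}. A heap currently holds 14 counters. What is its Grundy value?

Build the Grundy sequence with g(k) = mex{g(k−s) : s ∈ {3, 7, 10}, s ≤ k}:
g(0) = mex{} = 0
g(1) = mex{} = 0
g(2) = mex{} = 0
g(3) = mex{0} = 1
g(4) = mex{0} = 1
g(5) = mex{0} = 1
g(6) = mex{1} = 0
g(7) = mex{0,1} = 2
g(8) = mex{0,1} = 2
g(9) = mex{0} = 1
g(10) = mex{0,1,2} = 3
g(11) = mex{0,1,2} = 3
g(12) = mex{0,1} = 2
g(13) = mex{0,1,3} = 2
g(14) = mex{1,2,3} = 0
So g(14) = 0.

0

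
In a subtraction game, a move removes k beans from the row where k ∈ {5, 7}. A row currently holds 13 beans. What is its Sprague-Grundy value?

0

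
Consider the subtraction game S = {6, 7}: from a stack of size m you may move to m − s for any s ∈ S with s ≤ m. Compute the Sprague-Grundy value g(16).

Compute g(0), g(1), … for moves {6, 7}:
k:     0  1  2  3  4  5  6  7  8  9 10 11 12 13 14 15 16
g(k):  0  0  0  0  0  0  1  1  1  1  1  1  2  0  0  0  0
So g(16) = 0.

0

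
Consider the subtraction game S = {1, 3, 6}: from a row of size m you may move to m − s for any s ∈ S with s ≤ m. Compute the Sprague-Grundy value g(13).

Grundy values for subtraction set {1, 3, 6}:
k:     0  1  2  3  4  5  6  7  8  9 10 11 12 13
g(k):  0  1  0  1  0  1  2  3  2  0  1  0  1  0
So g(13) = 0.

0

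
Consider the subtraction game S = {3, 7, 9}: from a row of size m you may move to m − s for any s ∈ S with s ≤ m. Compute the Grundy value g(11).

3

Grundy values for subtraction set {3, 7, 9}:
g(0) = mex{} = 0
g(1) = mex{} = 0
g(2) = mex{} = 0
g(3) = mex{0} = 1
g(4) = mex{0} = 1
g(5) = mex{0} = 1
g(6) = mex{1} = 0
g(7) = mex{0,1} = 2
g(8) = mex{0,1} = 2
g(9) = mex{0} = 1
g(10) = mex{0,1,2} = 3
g(11) = mex{0,1,2} = 3
So g(11) = 3.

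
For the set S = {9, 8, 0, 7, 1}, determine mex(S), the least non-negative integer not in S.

2

The values 0, 1 are all present; 2 is the first non-negative integer missing from the set.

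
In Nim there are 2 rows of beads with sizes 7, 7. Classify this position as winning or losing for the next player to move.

In binary:
  111  (7)
  111  (7)
  ---
  000  (0)
The nim-sum is 0, so this is a P-position: the player to move is in a losing position under optimal play.

Losing position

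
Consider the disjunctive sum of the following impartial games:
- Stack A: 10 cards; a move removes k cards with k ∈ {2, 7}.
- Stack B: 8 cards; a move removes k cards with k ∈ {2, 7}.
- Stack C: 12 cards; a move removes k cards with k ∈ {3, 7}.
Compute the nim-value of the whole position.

2

For stack A, compute g(0), g(1), … with moves {2, 7}:
k:     0  1  2  3  4  5  6  7  8  9 10
g(k):  0  0  1  1  0  0  1  1  2  0  0
So g(10) = 0.
Grundy values for stack B (subtraction set {2, 7}):
k:     0  1  2  3  4  5  6  7  8
g(k):  0  0  1  1  0  0  1  1  2
So g(8) = 2.
For stack C, compute g(0), g(1), … with moves {3, 7}:
k:     0  1  2  3  4  5  6  7  8  9 10 11 12
g(k):  0  0  0  1  1  1  0  2  2  1  0  0  0
So g(12) = 0.
The value of a disjunctive sum is the nim-sum of the parts.
Combined value = 0 ⊕ 2 ⊕ 0 = 2.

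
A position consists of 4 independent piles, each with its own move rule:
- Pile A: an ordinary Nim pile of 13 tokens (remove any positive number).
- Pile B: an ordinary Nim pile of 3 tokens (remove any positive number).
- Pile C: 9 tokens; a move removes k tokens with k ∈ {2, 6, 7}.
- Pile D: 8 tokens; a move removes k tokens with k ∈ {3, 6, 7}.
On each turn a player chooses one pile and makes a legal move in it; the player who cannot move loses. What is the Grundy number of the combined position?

Pile A is a plain Nim pile of size 13, so its Grundy value is 13.
Pile B is a plain Nim pile of size 3, so its Grundy value is 3.
Build the Grundy sequence for pile C with g(k) = mex{g(k−s) : s ∈ {2, 6, 7}, s ≤ k}:
k:     0  1  2  3  4  5  6  7  8  9
g(k):  0  0  1  1  0  0  1  1  2  0
So g(9) = 0.
Build the Grundy sequence for pile D with g(k) = mex{g(k−s) : s ∈ {3, 6, 7}, s ≤ k}:
g(0) = mex{} = 0
g(1) = mex{} = 0
g(2) = mex{} = 0
g(3) = mex{0} = 1
g(4) = mex{0} = 1
g(5) = mex{0} = 1
g(6) = mex{0,1} = 2
g(7) = mex{0,1} = 2
g(8) = mex{0,1} = 2
So g(8) = 2.
The value of a disjunctive sum is the nim-sum of the parts.
Combined value = 13 XOR 3 XOR 0 XOR 2 = 12.

12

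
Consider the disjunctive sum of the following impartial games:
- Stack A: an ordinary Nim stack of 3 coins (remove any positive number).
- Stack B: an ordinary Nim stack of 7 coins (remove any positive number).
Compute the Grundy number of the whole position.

4

Stack A is a plain Nim stack of size 3, so its Grundy value is 3.
Stack B is a plain Nim stack of size 7, so its Grundy value is 7.
The value of a disjunctive sum is the nim-sum of the parts.
Combined value = 3 XOR 7 = 4.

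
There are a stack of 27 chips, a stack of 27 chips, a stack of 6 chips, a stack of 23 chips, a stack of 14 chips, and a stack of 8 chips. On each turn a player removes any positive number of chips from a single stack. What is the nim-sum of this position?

23

Nim-sum: 27 ⊕ 27 ⊕ 6 ⊕ 23 ⊕ 14 ⊕ 8 = 23.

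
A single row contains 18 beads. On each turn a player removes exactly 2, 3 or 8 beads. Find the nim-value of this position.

Compute g(0), g(1), … for moves {2, 3, 8}:
k:     0  1  2  3  4  5  6  7  8  9 10 11 12 13 14 15 16 17 18
g(k):  0  0  1  1  2  0  0  1  1  2  0  0  1  1  2  0  0  1  1
So g(18) = 1.

1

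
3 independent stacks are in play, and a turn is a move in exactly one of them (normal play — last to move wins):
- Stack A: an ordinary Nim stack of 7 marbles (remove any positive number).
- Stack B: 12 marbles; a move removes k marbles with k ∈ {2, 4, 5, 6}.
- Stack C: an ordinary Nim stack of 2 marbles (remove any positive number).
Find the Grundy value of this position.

Stack A is a plain Nim stack of size 7, so its Grundy value is 7.
Grundy values for stack B (subtraction set {2, 4, 5, 6}):
k:     0  1  2  3  4  5  6  7  8  9 10 11 12
g(k):  0  0  1  1  2  2  3  3  0  0  1  1  2
So g(12) = 2.
Stack C is a plain Nim stack of size 2, so its Grundy value is 2.
By the Sprague-Grundy theorem, the Grundy value of a sum of independent games is the XOR of the component values.
Combined value = 7 ⊕ 2 ⊕ 2 = 7.

7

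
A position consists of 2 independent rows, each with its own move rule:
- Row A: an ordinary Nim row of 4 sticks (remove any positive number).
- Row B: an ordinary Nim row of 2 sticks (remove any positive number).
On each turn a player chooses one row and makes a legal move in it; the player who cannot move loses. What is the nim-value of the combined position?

6

Row A is a plain Nim row of size 4, so its Grundy value is 4.
Row B is a plain Nim row of size 2, so its Grundy value is 2.
The value of a disjunctive sum is the nim-sum of the parts.
Combined value = 4 ⊕ 2 = 6.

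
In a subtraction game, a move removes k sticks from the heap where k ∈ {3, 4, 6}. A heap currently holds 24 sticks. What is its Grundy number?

2

Build the Grundy sequence with g(k) = mex{g(k−s) : s ∈ {3, 4, 6}, s ≤ k}:
k:     0  1  2  3  4  5  6  7  8  9 10 11 12 13 14 15 16 17 18 19 20 21 22 23 24
g(k):  0  0  0  1  1  1  2  2  2  0  0  0  1  1  1  2  2  2  0  0  0  1  1  1  2
So g(24) = 2.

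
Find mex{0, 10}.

1

0 is in the set but 1 is not, so the mex is 1.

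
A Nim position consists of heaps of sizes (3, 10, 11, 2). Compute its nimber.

Nim-sum: 3 ⊕ 10 ⊕ 11 ⊕ 2 = 0.

0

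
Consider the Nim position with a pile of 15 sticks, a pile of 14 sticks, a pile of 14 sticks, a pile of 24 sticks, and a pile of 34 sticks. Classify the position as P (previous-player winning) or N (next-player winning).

N-position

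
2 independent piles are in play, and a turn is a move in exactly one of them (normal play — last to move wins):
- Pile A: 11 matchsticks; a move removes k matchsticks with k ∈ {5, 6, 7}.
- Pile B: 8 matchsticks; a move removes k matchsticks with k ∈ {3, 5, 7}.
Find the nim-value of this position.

For pile A, compute g(0), g(1), … with moves {5, 6, 7}:
k:     0  1  2  3  4  5  6  7  8  9 10 11
g(k):  0  0  0  0  0  1  1  1  1  1  2  2
So g(11) = 2.
Build the Grundy sequence for pile B with g(k) = mex{g(k−s) : s ∈ {3, 5, 7}, s ≤ k}:
k:     0  1  2  3  4  5  6  7  8
g(k):  0  0  0  1  1  1  2  2  2
So g(8) = 2.
By the Sprague-Grundy theorem, the Grundy value of a sum of independent games is the XOR of the component values.
Combined value = 2 ⊕ 2 = 0.

0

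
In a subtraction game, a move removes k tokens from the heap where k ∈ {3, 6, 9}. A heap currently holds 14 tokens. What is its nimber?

0

Compute g(0), g(1), … for moves {3, 6, 9}:
k:     0  1  2  3  4  5  6  7  8  9 10 11 12 13 14
g(k):  0  0  0  1  1  1  2  2  2  3  3  3  0  0  0
So g(14) = 0.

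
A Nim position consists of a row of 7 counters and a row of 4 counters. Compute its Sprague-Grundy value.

Bitwise XOR of the heap sizes:
  111  (7)
  100  (4)
  ---
  011  (3)

3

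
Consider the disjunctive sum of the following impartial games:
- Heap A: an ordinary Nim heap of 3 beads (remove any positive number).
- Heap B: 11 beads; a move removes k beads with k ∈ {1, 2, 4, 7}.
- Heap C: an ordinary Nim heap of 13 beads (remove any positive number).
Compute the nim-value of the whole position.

12

Heap A is a plain Nim heap of size 3, so its Grundy value is 3.
Grundy values for heap B (subtraction set {1, 2, 4, 7}):
k:     0  1  2  3  4  5  6  7  8  9 10 11
g(k):  0  1  2  0  1  2  0  1  2  0  1  2
So g(11) = 2.
Heap C is a plain Nim heap of size 13, so its Grundy value is 13.
By the Sprague-Grundy theorem, the Grundy value of a sum of independent games is the XOR of the component values.
Combined value = 3 ⊕ 2 ⊕ 13 = 12.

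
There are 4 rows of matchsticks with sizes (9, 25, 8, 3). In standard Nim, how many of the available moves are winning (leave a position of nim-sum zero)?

Nim-sum: 9 XOR 25 XOR 8 XOR 3 = 27.
The overall nim-sum is X = 27. A row of size p has a winning move iff p XOR X < p (reduce it to p XOR X).
  9: 9 XOR 27 = 18 ≥ 9 — no move.
  25: 25 XOR 27 = 2 < 25 — winning move (to 2).
  8: 8 XOR 27 = 19 ≥ 8 — no move.
  3: 3 XOR 27 = 24 ≥ 3 — no move.
That gives 1 winning move.

1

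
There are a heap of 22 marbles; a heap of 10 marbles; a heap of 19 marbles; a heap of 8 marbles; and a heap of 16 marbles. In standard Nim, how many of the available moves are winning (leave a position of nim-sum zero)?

3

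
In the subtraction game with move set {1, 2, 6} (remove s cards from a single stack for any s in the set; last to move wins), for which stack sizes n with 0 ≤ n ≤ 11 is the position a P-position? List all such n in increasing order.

0, 3, 7, 10

Build the Grundy sequence with g(k) = mex{g(k−s) : s ∈ {1, 2, 6}, s ≤ k}:
k:     0  1  2  3  4  5  6  7  8  9 10 11
g(k):  0  1  2  0  1  2  3  0  1  2  0  1
The P-positions (g = 0) in 0..11 are 0, 3, 7, 10.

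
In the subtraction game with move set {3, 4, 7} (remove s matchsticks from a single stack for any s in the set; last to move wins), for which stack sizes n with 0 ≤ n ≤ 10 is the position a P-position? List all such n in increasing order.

0, 1, 2, 10

Compute g(0), g(1), … for moves {3, 4, 7}:
g(0) = mex{} = 0
g(1) = mex{} = 0
g(2) = mex{} = 0
g(3) = mex{0} = 1
g(4) = mex{0} = 1
g(5) = mex{0} = 1
g(6) = mex{0,1} = 2
g(7) = mex{0,1} = 2
g(8) = mex{0,1} = 2
g(9) = mex{0,1,2} = 3
g(10) = mex{1,2} = 0
The P-positions (g = 0) in 0..10 are 0, 1, 2, 10.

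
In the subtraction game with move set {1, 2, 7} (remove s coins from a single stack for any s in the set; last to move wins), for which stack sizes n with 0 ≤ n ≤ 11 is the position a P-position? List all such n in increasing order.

0, 3, 6, 9

Grundy values for subtraction set {1, 2, 7}:
k:     0  1  2  3  4  5  6  7  8  9 10 11
g(k):  0  1  2  0  1  2  0  1  2  0  1  2
The P-positions (g = 0) in 0..11 are 0, 3, 6, 9.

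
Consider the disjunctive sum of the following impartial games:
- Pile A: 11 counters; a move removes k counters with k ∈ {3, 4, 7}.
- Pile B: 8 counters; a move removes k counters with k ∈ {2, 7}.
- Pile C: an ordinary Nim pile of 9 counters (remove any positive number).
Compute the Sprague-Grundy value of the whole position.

11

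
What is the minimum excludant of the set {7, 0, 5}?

1

0 is in the set but 1 is not, so the mex is 1.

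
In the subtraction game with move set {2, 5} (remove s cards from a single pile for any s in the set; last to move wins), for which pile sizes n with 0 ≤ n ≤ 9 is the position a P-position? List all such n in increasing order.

0, 1, 4, 7, 8

Grundy values for subtraction set {2, 5}:
k:     0  1  2  3  4  5  6  7  8  9
g(k):  0  0  1  1  0  2  1  0  0  1
The P-positions (g = 0) in 0..9 are 0, 1, 4, 7, 8.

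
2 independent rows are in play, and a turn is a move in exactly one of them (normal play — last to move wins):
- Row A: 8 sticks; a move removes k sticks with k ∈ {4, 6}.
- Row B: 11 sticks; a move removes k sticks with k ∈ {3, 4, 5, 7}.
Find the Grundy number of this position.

2

Grundy values for row A (subtraction set {4, 6}):
g(0) = mex{} = 0
g(1) = mex{} = 0
g(2) = mex{} = 0
g(3) = mex{} = 0
g(4) = mex{0} = 1
g(5) = mex{0} = 1
g(6) = mex{0} = 1
g(7) = mex{0} = 1
g(8) = mex{0,1} = 2
So g(8) = 2.
For row B, compute g(0), g(1), … with moves {3, 4, 5, 7}:
k:     0  1  2  3  4  5  6  7  8  9 10 11
g(k):  0  0  0  1  1  1  2  2  2  3  0  0
So g(11) = 0.
By the Sprague-Grundy theorem, the Grundy value of a sum of independent games is the XOR of the component values.
Combined value = 2 XOR 0 = 2.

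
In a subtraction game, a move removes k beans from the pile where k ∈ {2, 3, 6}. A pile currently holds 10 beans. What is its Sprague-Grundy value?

0

Compute g(0), g(1), … for moves {2, 3, 6}:
k:     0  1  2  3  4  5  6  7  8  9 10
g(k):  0  0  1  1  2  0  3  1  2  0  0
So g(10) = 0.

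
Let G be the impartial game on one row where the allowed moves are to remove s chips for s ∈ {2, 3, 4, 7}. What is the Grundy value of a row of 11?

Build the Grundy sequence with g(k) = mex{g(k−s) : s ∈ {2, 3, 4, 7}, s ≤ k}:
k:     0  1  2  3  4  5  6  7  8  9 10 11
g(k):  0  0  1  1  2  2  0  3  1  4  2  0
So g(11) = 0.

0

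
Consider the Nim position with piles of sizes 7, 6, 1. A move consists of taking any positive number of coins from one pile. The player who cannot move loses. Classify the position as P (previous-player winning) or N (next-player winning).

Compute the nim-sum pairwise:
7 ^ 6 = 1
1 ^ 1 = 0
The nim-sum is 0, so this is a P-position: the player to move is in a losing position under optimal play.

P-position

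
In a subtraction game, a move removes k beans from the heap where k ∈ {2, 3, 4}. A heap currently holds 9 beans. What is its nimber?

1

Build the Grundy sequence with g(k) = mex{g(k−s) : s ∈ {2, 3, 4}, s ≤ k}:
g(0) = mex{} = 0
g(1) = mex{} = 0
g(2) = mex{0} = 1
g(3) = mex{0} = 1
g(4) = mex{0,1} = 2
g(5) = mex{0,1} = 2
g(6) = mex{1,2} = 0
g(7) = mex{1,2} = 0
g(8) = mex{0,2} = 1
g(9) = mex{0,2} = 1
So g(9) = 1.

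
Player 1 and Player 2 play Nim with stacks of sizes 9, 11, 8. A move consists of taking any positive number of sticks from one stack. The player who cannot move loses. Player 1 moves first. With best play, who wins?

Bitwise XOR of the heap sizes:
  1001  (9)
  1011  (11)
  1000  (8)
  ----
  1010  (10)
The nim-sum is 10 ≠ 0, so this is an N-position: the player to move can win; Player 1 has a winning move.

Player 1 wins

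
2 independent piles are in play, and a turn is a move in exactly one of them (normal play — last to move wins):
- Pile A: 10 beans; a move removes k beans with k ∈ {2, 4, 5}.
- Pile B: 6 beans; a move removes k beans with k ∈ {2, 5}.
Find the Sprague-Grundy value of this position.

Build the Grundy sequence for pile A with g(k) = mex{g(k−s) : s ∈ {2, 4, 5}, s ≤ k}:
k:     0  1  2  3  4  5  6  7  8  9 10
g(k):  0  0  1  1  2  2  3  0  0  1  1
So g(10) = 1.
Grundy values for pile B (subtraction set {2, 5}):
k:     0  1  2  3  4  5  6
g(k):  0  0  1  1  0  2  1
So g(6) = 1.
By the Sprague-Grundy theorem, the Grundy value of a sum of independent games is the XOR of the component values.
Combined value = 1 XOR 1 = 0.

0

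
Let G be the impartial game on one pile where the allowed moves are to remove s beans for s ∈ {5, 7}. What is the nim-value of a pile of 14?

Grundy values for subtraction set {5, 7}:
k:     0  1  2  3  4  5  6  7  8  9 10 11 12 13 14
g(k):  0  0  0  0  0  1  1  1  1  1  2  2  0  0  0
So g(14) = 0.

0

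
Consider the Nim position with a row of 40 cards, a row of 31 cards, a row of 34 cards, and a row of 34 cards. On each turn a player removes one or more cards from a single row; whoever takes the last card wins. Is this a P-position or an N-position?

N-position

Compute the nim-sum pairwise:
40 ^ 31 = 55
55 ^ 34 = 21
21 ^ 34 = 55
The nim-sum is 55 ≠ 0, so this is an N-position: the player to move can win.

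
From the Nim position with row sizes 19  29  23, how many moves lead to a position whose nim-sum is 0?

Nim-sum: 19 ⊕ 29 ⊕ 23 = 25.
The overall nim-sum is X = 25. A row of size p has a winning move iff p XOR X < p (reduce it to p XOR X).
  19: 19 XOR 25 = 10 < 19 — winning move (to 10).
  29: 29 XOR 25 = 4 < 29 — winning move (to 4).
  23: 23 XOR 25 = 14 < 23 — winning move (to 14).
That gives 3 winning moves.

3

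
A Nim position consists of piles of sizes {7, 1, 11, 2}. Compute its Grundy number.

Compute the nim-sum pairwise:
7 XOR 1 = 6
6 XOR 11 = 13
13 XOR 2 = 15

15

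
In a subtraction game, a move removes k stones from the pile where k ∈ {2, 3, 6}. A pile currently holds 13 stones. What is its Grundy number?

2

Compute g(0), g(1), … for moves {2, 3, 6}:
g(0) = mex{} = 0
g(1) = mex{} = 0
g(2) = mex{0} = 1
g(3) = mex{0} = 1
g(4) = mex{0,1} = 2
g(5) = mex{1} = 0
g(6) = mex{0,1,2} = 3
g(7) = mex{0,2} = 1
g(8) = mex{0,1,3} = 2
g(9) = mex{1,3} = 0
g(10) = mex{1,2} = 0
g(11) = mex{0,2} = 1
g(12) = mex{0,3} = 1
g(13) = mex{0,1} = 2
So g(13) = 2.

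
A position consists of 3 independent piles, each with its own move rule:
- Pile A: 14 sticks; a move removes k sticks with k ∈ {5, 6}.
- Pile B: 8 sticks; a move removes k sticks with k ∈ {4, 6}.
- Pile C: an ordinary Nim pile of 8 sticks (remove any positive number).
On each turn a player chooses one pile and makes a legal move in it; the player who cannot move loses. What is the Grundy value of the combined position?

For pile A, compute g(0), g(1), … with moves {5, 6}:
k:     0  1  2  3  4  5  6  7  8  9 10 11 12 13 14
g(k):  0  0  0  0  0  1  1  1  1  1  2  0  0  0  0
So g(14) = 0.
Grundy values for pile B (subtraction set {4, 6}):
g(0) = mex{} = 0
g(1) = mex{} = 0
g(2) = mex{} = 0
g(3) = mex{} = 0
g(4) = mex{0} = 1
g(5) = mex{0} = 1
g(6) = mex{0} = 1
g(7) = mex{0} = 1
g(8) = mex{0,1} = 2
So g(8) = 2.
Pile C is a plain Nim pile of size 8, so its Grundy value is 8.
By the Sprague-Grundy theorem, the Grundy value of a sum of independent games is the XOR of the component values.
Combined value = 0 XOR 2 XOR 8 = 10.

10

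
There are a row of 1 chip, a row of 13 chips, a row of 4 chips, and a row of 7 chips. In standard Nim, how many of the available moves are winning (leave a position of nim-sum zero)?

1

Compute the nim-sum pairwise:
1 ^ 13 = 12
12 ^ 4 = 8
8 ^ 7 = 15
The overall nim-sum is X = 15. A row of size p has a winning move iff p XOR X < p (reduce it to p XOR X).
  1: 1 XOR 15 = 14 ≥ 1 — no move.
  13: 13 XOR 15 = 2 < 13 — winning move (to 2).
  4: 4 XOR 15 = 11 ≥ 4 — no move.
  7: 7 XOR 15 = 8 ≥ 7 — no move.
That gives 1 winning move.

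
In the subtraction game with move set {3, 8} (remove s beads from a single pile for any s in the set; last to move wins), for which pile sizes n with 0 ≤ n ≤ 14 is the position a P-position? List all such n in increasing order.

0, 1, 2, 6, 7, 11, 12, 13

Build the Grundy sequence with g(k) = mex{g(k−s) : s ∈ {3, 8}, s ≤ k}:
k:     0  1  2  3  4  5  6  7  8  9 10 11 12 13 14
g(k):  0  0  0  1  1  1  0  0  2  1  1  0  0  0  1
The P-positions (g = 0) in 0..14 are 0, 1, 2, 6, 7, 11, 12, 13.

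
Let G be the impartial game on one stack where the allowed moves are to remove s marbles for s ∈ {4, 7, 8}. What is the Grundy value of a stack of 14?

0

Grundy values for subtraction set {4, 7, 8}:
g(0) = mex{} = 0
g(1) = mex{} = 0
g(2) = mex{} = 0
g(3) = mex{} = 0
g(4) = mex{0} = 1
g(5) = mex{0} = 1
g(6) = mex{0} = 1
g(7) = mex{0} = 1
g(8) = mex{0,1} = 2
g(9) = mex{0,1} = 2
g(10) = mex{0,1} = 2
g(11) = mex{0,1} = 2
g(12) = mex{1,2} = 0
g(13) = mex{1,2} = 0
g(14) = mex{1,2} = 0
So g(14) = 0.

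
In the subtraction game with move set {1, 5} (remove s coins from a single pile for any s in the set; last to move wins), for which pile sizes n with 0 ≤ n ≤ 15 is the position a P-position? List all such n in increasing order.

0, 2, 4, 6, 8, 10, 12, 14

Grundy values for subtraction set {1, 5}:
k:     0  1  2  3  4  5  6  7  8  9 10 11 12 13 14 15
g(k):  0  1  0  1  0  1  0  1  0  1  0  1  0  1  0  1
The P-positions (g = 0) in 0..15 are 0, 2, 4, 6, 8, 10, 12, 14.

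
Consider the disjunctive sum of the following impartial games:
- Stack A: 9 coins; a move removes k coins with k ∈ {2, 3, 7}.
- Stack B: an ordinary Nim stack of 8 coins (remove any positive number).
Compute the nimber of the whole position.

For stack A, compute g(0), g(1), … with moves {2, 3, 7}:
g(0) = mex{} = 0
g(1) = mex{} = 0
g(2) = mex{0} = 1
g(3) = mex{0} = 1
g(4) = mex{0,1} = 2
g(5) = mex{1} = 0
g(6) = mex{1,2} = 0
g(7) = mex{0,2} = 1
g(8) = mex{0} = 1
g(9) = mex{0,1} = 2
So g(9) = 2.
Stack B is a plain Nim stack of size 8, so its Grundy value is 8.
The value of a disjunctive sum is the nim-sum of the parts.
Combined value = 2 ⊕ 8 = 10.

10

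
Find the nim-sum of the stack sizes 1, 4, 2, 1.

Compute the nim-sum pairwise:
1 ^ 4 = 5
5 ^ 2 = 7
7 ^ 1 = 6

6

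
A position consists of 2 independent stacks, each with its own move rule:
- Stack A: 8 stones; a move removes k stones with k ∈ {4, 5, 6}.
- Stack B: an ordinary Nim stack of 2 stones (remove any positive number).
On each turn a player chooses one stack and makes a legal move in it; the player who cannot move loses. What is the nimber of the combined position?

0

Build the Grundy sequence for stack A with g(k) = mex{g(k−s) : s ∈ {4, 5, 6}, s ≤ k}:
k:     0  1  2  3  4  5  6  7  8
g(k):  0  0  0  0  1  1  1  1  2
So g(8) = 2.
Stack B is a plain Nim stack of size 2, so its Grundy value is 2.
The value of a disjunctive sum is the nim-sum of the parts.
Combined value = 2 ⊕ 2 = 0.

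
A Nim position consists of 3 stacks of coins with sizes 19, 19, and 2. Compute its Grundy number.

2

Nim-sum: 19 ^ 19 ^ 2 = 2.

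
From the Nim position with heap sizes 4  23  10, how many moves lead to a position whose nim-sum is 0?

Compute the nim-sum pairwise:
4 XOR 23 = 19
19 XOR 10 = 25
The overall nim-sum is X = 25. A heap of size p has a winning move iff p XOR X < p (reduce it to p XOR X).
  4: 4 XOR 25 = 29 ≥ 4 — no move.
  23: 23 XOR 25 = 14 < 23 — winning move (to 14).
  10: 10 XOR 25 = 19 ≥ 10 — no move.
That gives 1 winning move.

1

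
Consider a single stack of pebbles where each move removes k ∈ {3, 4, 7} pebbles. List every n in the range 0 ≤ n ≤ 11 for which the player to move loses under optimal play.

Grundy values for subtraction set {3, 4, 7}:
g(0) = mex{} = 0
g(1) = mex{} = 0
g(2) = mex{} = 0
g(3) = mex{0} = 1
g(4) = mex{0} = 1
g(5) = mex{0} = 1
g(6) = mex{0,1} = 2
g(7) = mex{0,1} = 2
g(8) = mex{0,1} = 2
g(9) = mex{0,1,2} = 3
g(10) = mex{1,2} = 0
g(11) = mex{1,2} = 0
The P-positions (g = 0) in 0..11 are 0, 1, 2, 10, 11.

0, 1, 2, 10, 11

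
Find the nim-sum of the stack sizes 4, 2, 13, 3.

8

Write each in binary and XOR column by column:
  0100  (4)
  0010  (2)
  1101  (13)
  0011  (3)
  ----
  1000  (8)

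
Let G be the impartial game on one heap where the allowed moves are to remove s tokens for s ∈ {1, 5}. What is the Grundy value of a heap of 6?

0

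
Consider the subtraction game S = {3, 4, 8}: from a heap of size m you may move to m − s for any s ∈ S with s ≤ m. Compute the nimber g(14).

Compute g(0), g(1), … for moves {3, 4, 8}:
k:     0  1  2  3  4  5  6  7  8  9 10 11 12 13 14
g(k):  0  0  0  1  1  1  2  0  2  3  1  3  0  0  0
So g(14) = 0.

0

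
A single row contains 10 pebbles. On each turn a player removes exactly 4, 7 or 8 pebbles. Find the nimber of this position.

Grundy values for subtraction set {4, 7, 8}:
g(0) = mex{} = 0
g(1) = mex{} = 0
g(2) = mex{} = 0
g(3) = mex{} = 0
g(4) = mex{0} = 1
g(5) = mex{0} = 1
g(6) = mex{0} = 1
g(7) = mex{0} = 1
g(8) = mex{0,1} = 2
g(9) = mex{0,1} = 2
g(10) = mex{0,1} = 2
So g(10) = 2.

2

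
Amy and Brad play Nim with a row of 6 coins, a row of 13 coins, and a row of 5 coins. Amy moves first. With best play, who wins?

Amy wins

Nim-sum: 6 ⊕ 13 ⊕ 5 = 14.
The nim-sum is 14 ≠ 0, so this is an N-position: the player to move can win; Amy has a winning move.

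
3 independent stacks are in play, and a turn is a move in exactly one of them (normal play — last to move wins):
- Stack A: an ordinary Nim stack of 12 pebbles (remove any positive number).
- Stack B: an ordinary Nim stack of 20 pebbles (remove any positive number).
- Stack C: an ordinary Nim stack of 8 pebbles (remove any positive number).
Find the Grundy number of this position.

16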